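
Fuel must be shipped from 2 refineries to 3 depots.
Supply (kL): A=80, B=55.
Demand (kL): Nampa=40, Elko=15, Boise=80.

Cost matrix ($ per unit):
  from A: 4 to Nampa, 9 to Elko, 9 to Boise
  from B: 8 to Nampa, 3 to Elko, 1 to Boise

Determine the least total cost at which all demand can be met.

575

An optimal shipping plan:
  A to Nampa: 40 kL
  A to Elko: 15 kL
  A to Boise: 25 kL
  B to Boise: 55 kL
Total cost = $575.
(Supply check: A ships 80; B ships 55.)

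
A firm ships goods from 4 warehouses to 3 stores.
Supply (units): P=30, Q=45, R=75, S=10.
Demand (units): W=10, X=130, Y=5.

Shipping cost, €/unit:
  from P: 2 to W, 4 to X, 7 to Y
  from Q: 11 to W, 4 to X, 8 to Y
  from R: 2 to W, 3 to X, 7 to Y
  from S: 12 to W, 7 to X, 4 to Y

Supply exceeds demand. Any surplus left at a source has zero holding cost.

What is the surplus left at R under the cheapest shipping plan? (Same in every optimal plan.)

0

Minimum-cost shipments:
  P–W: 10 × €2 = €20
  P–X: 20 × €4 = €80
  Q–X: 35 × €4 = €140
  R–X: 75 × €3 = €225
  S–Y: 5 × €4 = €20
Total cost = €485.
R ships 75 of its 75, leaving 0.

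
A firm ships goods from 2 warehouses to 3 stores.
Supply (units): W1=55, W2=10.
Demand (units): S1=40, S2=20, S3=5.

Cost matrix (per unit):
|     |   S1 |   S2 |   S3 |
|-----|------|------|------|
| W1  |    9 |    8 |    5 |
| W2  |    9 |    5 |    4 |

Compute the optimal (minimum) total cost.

Optimal allocation:
  W1 to S1: 40 × 9 = 360
  W1 to S2: 10 × 8 = 80
  W1 to S3: 5 × 5 = 25
  W2 to S2: 10 × 5 = 50
Total = 360 + 80 + 25 + 50 = 515.

515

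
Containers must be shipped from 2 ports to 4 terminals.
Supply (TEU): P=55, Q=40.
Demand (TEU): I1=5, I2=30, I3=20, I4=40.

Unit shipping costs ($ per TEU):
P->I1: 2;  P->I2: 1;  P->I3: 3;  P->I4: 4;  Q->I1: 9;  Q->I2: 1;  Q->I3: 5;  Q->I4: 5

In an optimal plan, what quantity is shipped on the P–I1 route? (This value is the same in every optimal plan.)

Optimal shipments:
  P to I1: 5 × $2 = $10
  P to I3: 20 × $3 = $60
  P to I4: 30 × $4 = $120
  Q to I2: 30 × $1 = $30
  Q to I4: 10 × $5 = $50
Total cost = $270.
So P→I1 carries 5 TEU.

5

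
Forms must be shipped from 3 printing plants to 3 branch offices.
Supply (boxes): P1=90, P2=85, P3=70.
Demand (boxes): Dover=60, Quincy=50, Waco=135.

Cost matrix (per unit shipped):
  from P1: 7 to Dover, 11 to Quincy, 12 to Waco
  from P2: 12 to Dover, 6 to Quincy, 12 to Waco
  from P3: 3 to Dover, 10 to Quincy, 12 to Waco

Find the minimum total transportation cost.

2100

Optimal allocation:
  P1->Waco: 90 × 12 = 1080
  P2->Quincy: 50 × 6 = 300
  P2->Waco: 35 × 12 = 420
  P3->Dover: 60 × 3 = 180
  P3->Waco: 10 × 12 = 120
Total = 1080 + 300 + 420 + 180 + 120 = 2100.
(Supply check: P1 ships 90; P2 ships 85; P3 ships 70.)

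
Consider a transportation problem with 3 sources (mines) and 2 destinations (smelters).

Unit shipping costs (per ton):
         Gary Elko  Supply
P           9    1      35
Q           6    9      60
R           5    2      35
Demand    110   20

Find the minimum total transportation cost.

690

One minimum-cost allocation:
  P to Gary: 15 × 9 = 135
  P to Elko: 20 × 1 = 20
  Q to Gary: 60 × 6 = 360
  R to Gary: 35 × 5 = 175
Total = 135 + 20 + 360 + 175 = 690.
(Supply check: P ships 35; Q ships 60; R ships 35.)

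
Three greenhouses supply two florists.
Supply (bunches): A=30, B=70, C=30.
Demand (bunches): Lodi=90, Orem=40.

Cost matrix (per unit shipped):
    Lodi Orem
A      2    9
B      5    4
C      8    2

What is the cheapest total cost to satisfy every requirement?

460

A cheapest plan:
  A–Lodi: 30 × 2 = 60
  B–Lodi: 60 × 5 = 300
  B–Orem: 10 × 4 = 40
  C–Orem: 30 × 2 = 60
Total = 60 + 300 + 40 + 60 = 460.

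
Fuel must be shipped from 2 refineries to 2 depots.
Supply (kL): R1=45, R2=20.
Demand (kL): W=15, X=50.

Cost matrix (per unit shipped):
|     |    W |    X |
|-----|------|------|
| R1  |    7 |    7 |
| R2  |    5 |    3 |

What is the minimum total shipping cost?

An optimal shipping plan:
  R1–W: 15 × 7 = 105
  R1–X: 30 × 7 = 210
  R2–X: 20 × 3 = 60
Total = 105 + 210 + 60 = 375.

375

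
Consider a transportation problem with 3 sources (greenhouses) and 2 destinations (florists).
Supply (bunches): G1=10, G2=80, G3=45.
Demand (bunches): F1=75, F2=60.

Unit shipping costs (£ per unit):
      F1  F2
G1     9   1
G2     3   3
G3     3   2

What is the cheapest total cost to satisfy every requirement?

A cheapest plan:
  G1→F2: 10 × £1 = £10
  G2→F1: 75 × £3 = £225
  G2→F2: 5 × £3 = £15
  G3→F2: 45 × £2 = £90
Total = 10 + 225 + 15 + 90 = £340.
(Supply check: G1 ships 10; G2 ships 80; G3 ships 45.)

340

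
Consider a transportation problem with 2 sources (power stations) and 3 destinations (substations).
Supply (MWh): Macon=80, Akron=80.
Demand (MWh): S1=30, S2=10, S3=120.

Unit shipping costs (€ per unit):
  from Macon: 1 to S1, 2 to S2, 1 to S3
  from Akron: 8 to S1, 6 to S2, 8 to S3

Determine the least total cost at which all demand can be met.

700

One minimum-cost allocation:
  Macon–S1: 30 MWh
  Macon–S3: 50 MWh
  Akron–S2: 10 MWh
  Akron–S3: 70 MWh
Total cost = €700.
(Supply check: Macon ships 80; Akron ships 80.)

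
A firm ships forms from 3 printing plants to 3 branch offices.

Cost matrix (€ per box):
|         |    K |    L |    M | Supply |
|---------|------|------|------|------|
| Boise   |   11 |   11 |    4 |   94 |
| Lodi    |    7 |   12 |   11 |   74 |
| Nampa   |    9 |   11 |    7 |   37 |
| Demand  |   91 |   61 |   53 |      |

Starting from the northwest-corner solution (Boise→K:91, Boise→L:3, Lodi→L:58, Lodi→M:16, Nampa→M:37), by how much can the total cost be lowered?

Current plan cost = 91·11 + 3·11 + 58·12 + 16·11 + 37·7 = €2165.
Optimal plan:
  Boise->L: 41 × €11 = €451
  Boise->M: 53 × €4 = €212
  Lodi->K: 74 × €7 = €518
  Nampa->K: 17 × €9 = €153
  Nampa->L: 20 × €11 = €220
Optimal cost = €1554.
Saving = 2165 − 1554 = €611.

611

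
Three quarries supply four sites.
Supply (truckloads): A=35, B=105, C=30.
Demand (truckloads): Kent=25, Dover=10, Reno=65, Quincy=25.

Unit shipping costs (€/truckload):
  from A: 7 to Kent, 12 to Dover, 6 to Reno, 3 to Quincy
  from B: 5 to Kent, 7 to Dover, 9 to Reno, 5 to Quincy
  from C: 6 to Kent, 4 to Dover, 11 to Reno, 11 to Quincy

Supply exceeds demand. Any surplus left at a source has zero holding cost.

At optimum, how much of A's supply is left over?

0

An optimal plan:
  A–Reno: 35 × €6 = €210
  B–Kent: 25 × €5 = €125
  B–Reno: 30 × €9 = €270
  B–Quincy: 25 × €5 = €125
  C–Dover: 10 × €4 = €40
Total cost = €770.
A ships 35 of its 35, leaving 0.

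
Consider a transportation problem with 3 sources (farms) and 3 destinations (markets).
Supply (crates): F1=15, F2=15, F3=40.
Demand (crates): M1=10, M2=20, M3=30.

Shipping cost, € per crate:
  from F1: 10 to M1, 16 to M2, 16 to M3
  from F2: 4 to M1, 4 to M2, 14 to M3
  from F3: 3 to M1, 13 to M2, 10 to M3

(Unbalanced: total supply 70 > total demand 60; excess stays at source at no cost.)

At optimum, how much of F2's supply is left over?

An optimal plan:
  F1–M2: 5 × €16 = €80
  F2–M2: 15 × €4 = €60
  F3–M1: 10 × €3 = €30
  F3–M3: 30 × €10 = €300
Total cost = €470.
F2 ships 15 of its 15, leaving 0.

0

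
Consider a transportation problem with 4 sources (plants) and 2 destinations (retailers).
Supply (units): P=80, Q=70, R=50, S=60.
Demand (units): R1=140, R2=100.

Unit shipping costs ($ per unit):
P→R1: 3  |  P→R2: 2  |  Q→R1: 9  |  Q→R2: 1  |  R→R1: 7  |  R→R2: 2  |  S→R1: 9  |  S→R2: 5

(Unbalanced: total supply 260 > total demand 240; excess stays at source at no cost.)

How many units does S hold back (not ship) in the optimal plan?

20

An optimal plan:
  P->R1: 80 units
  Q->R2: 70 units
  R->R1: 20 units
  R->R2: 30 units
  S->R1: 40 units
Total cost = $870.
S ships 40 of its 60, leaving 20.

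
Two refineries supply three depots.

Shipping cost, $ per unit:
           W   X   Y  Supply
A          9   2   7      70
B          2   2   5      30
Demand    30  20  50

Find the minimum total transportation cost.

An optimal shipping plan:
  A–X: 20 × $2 = $40
  A–Y: 50 × $7 = $350
  B–W: 30 × $2 = $60
Total = 40 + 350 + 60 = $450.
(Supply check: A ships 70; B ships 30.)

450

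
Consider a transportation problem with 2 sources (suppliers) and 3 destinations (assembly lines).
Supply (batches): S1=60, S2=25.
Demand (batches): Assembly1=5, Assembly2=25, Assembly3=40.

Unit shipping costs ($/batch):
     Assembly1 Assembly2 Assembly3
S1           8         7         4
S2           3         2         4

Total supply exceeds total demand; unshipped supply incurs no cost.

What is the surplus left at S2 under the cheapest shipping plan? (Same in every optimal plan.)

0

An optimal plan:
  S1→Assembly1: 5 × $8 = $40
  S1→Assembly3: 40 × $4 = $160
  S2→Assembly2: 25 × $2 = $50
Total cost = $250.
S2 ships 25 of its 25, leaving 0.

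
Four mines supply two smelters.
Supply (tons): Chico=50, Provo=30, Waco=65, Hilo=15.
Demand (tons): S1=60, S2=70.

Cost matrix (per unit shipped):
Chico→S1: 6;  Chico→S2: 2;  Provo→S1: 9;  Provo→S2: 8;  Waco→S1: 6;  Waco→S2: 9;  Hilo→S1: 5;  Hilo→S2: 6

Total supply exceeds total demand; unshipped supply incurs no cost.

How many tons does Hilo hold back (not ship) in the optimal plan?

An optimal plan:
  Chico–S2: 50 × 2 = 100
  Provo–S2: 5 × 8 = 40
  Waco–S1: 60 × 6 = 360
  Hilo–S2: 15 × 6 = 90
Total cost = 590.
Hilo ships 15 of its 15, leaving 0.

0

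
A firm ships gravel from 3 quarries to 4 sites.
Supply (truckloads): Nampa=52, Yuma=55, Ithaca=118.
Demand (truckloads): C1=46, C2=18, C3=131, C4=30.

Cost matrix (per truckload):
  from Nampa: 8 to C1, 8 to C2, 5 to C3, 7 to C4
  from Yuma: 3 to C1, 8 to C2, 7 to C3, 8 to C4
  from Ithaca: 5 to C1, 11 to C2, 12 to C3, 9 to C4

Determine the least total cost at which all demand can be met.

1631

An optimal shipping plan:
  Nampa→C3: 52 × 5 = 260
  Yuma→C3: 55 × 7 = 385
  Ithaca→C1: 46 × 5 = 230
  Ithaca→C2: 18 × 11 = 198
  Ithaca→C3: 24 × 12 = 288
  Ithaca→C4: 30 × 9 = 270
Total = 260 + 385 + 230 + 198 + 288 + 270 = 1631.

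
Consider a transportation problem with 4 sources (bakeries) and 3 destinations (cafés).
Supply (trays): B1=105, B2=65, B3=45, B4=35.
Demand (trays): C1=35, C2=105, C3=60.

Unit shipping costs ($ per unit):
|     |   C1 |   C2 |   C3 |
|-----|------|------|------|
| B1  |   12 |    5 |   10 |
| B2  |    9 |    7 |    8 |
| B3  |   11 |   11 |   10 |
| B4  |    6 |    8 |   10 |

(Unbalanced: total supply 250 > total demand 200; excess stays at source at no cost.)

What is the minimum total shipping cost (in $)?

Optimal allocation:
  B1->C2: 105 trays
  B2->C3: 60 trays
  B4->C1: 35 trays
Total cost = $1215.
(Supply check: B1 ships 105; B2 ships 60; B3 ships 0; B4 ships 35.)

1215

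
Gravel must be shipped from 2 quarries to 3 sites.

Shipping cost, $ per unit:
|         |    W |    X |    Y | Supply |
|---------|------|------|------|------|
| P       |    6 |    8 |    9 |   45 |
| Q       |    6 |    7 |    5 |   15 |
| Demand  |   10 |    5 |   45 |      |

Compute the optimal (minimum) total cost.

445

Optimal allocation:
  P→W: 10 × $6 = $60
  P→X: 5 × $8 = $40
  P→Y: 30 × $9 = $270
  Q→Y: 15 × $5 = $75
Total = 60 + 40 + 270 + 75 = $445.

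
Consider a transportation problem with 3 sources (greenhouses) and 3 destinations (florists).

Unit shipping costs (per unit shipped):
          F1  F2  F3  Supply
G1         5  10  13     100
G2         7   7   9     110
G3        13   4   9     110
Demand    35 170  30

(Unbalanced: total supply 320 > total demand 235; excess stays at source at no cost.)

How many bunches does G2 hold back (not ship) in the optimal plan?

20

Minimum-cost shipments:
  G1→F1: 35 × 5 = 175
  G2→F2: 60 × 7 = 420
  G2→F3: 30 × 9 = 270
  G3→F2: 110 × 4 = 440
Total cost = 1305.
G2 ships 90 of its 110, leaving 20.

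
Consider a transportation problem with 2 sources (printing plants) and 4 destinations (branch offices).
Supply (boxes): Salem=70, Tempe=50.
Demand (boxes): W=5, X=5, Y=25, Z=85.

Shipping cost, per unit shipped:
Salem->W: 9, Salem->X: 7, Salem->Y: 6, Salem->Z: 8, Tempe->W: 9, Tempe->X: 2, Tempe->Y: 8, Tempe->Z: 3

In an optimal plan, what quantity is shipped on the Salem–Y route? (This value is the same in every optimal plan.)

25

Optimal shipments:
  Salem–W: 5 × 9 = 45
  Salem–X: 5 × 7 = 35
  Salem–Y: 25 × 6 = 150
  Salem–Z: 35 × 8 = 280
  Tempe–Z: 50 × 3 = 150
Total cost = 660.
So Salem→Y carries 25 boxes.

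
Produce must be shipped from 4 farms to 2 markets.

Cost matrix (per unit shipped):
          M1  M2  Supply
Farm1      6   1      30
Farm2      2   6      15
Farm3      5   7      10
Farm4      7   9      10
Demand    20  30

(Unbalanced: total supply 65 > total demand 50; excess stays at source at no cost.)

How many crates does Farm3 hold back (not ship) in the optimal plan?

Minimum-cost shipments:
  Farm1–M2: 30 × 1 = 30
  Farm2–M1: 15 × 2 = 30
  Farm3–M1: 5 × 5 = 25
Total cost = 85.
Farm3 ships 5 of its 10, leaving 5.

5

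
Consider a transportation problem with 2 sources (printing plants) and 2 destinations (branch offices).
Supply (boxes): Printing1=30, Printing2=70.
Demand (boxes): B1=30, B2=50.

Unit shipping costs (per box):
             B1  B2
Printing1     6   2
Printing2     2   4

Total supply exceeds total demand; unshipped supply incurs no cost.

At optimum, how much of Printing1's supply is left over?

An optimal plan:
  Printing1→B2: 30 boxes
  Printing2→B1: 30 boxes
  Printing2→B2: 20 boxes
Total cost = 200.
Printing1 ships 30 of its 30, leaving 0.

0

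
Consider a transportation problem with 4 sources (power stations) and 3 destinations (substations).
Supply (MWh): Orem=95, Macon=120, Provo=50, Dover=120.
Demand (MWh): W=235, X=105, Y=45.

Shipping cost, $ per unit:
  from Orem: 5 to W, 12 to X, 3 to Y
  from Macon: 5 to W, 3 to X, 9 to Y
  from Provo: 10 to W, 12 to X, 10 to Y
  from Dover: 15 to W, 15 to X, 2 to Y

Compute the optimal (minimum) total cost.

2580

One minimum-cost allocation:
  Orem->W: 95 × $5 = $475
  Macon->W: 15 × $5 = $75
  Macon->X: 105 × $3 = $315
  Provo->W: 50 × $10 = $500
  Dover->W: 75 × $15 = $1125
  Dover->Y: 45 × $2 = $90
Total = 475 + 75 + 315 + 500 + 1125 + 90 = $2580.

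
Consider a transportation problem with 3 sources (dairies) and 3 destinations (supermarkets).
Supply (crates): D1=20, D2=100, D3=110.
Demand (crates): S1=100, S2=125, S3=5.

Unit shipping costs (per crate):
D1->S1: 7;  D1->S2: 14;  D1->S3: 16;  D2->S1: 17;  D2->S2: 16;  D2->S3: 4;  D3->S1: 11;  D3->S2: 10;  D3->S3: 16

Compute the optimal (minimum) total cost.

One minimum-cost allocation:
  D1–S1: 20 crates
  D2–S1: 80 crates
  D2–S2: 15 crates
  D2–S3: 5 crates
  D3–S2: 110 crates
Total cost = 2860.

2860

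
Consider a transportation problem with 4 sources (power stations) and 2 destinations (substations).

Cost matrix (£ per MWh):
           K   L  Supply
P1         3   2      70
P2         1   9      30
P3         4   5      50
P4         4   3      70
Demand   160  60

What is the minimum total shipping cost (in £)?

660

One minimum-cost allocation:
  P1→K: 10 × £3 = £30
  P1→L: 60 × £2 = £120
  P2→K: 30 × £1 = £30
  P3→K: 50 × £4 = £200
  P4→K: 70 × £4 = £280
Total = 30 + 120 + 30 + 200 + 280 = £660.
(Supply check: P1 ships 70; P2 ships 30; P3 ships 50; P4 ships 70.)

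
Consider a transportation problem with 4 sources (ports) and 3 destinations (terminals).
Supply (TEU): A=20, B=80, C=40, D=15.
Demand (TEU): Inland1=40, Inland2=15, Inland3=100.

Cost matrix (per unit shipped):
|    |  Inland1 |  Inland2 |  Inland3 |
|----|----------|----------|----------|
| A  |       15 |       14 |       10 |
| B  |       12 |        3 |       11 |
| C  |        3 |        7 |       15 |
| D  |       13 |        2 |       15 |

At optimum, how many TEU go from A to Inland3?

20

The minimum-cost plan:
  A–Inland3: 20 × 10 = 200
  B–Inland3: 80 × 11 = 880
  C–Inland1: 40 × 3 = 120
  D–Inland2: 15 × 2 = 30
Total cost = 1230.
So A→Inland3 carries 20 TEU.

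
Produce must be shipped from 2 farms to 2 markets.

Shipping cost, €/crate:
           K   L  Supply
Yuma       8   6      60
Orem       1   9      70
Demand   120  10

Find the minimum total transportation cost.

530

An optimal shipping plan:
  Yuma–K: 50 × €8 = €400
  Yuma–L: 10 × €6 = €60
  Orem–K: 70 × €1 = €70
Total = 400 + 60 + 70 = €530.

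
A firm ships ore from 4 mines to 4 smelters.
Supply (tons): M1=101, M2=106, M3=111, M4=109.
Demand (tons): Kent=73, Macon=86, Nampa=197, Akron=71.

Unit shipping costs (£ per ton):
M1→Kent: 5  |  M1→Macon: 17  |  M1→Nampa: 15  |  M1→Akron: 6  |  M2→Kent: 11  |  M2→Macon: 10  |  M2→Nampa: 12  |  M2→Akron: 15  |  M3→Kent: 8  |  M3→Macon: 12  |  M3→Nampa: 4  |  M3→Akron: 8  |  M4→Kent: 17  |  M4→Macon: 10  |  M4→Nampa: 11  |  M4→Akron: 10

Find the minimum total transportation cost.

One minimum-cost allocation:
  M1 to Kent: 73 × £5 = £365
  M1 to Akron: 28 × £6 = £168
  M2 to Macon: 86 × £10 = £860
  M2 to Nampa: 20 × £12 = £240
  M3 to Nampa: 111 × £4 = £444
  M4 to Nampa: 66 × £11 = £726
  M4 to Akron: 43 × £10 = £430
Total = 365 + 168 + 860 + 240 + 444 + 726 + 430 = £3233.

3233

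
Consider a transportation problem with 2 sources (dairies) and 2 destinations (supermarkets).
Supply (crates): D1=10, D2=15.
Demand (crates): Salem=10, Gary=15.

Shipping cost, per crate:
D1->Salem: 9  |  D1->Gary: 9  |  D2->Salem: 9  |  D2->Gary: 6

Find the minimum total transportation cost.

Optimal allocation:
  D1 to Salem: 10 × 9 = 90
  D2 to Gary: 15 × 6 = 90
Total = 90 + 90 = 180.
(Supply check: D1 ships 10; D2 ships 15.)

180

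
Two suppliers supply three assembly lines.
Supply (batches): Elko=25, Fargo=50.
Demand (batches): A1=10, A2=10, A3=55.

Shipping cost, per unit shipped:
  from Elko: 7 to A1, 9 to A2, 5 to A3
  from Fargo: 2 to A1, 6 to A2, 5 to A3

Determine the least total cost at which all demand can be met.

355

One minimum-cost allocation:
  Elko to A3: 25 × 5 = 125
  Fargo to A1: 10 × 2 = 20
  Fargo to A2: 10 × 6 = 60
  Fargo to A3: 30 × 5 = 150
Total = 125 + 20 + 60 + 150 = 355.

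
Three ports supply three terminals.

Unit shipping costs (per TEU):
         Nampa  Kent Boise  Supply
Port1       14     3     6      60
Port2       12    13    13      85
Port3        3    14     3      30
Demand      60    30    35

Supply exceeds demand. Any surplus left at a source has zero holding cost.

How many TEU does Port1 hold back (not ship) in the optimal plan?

Minimum-cost shipments:
  Port1->Kent: 30 × 3 = 90
  Port1->Boise: 30 × 6 = 180
  Port2->Nampa: 35 × 12 = 420
  Port3->Nampa: 25 × 3 = 75
  Port3->Boise: 5 × 3 = 15
Total cost = 780.
Port1 ships 60 of its 60, leaving 0.

0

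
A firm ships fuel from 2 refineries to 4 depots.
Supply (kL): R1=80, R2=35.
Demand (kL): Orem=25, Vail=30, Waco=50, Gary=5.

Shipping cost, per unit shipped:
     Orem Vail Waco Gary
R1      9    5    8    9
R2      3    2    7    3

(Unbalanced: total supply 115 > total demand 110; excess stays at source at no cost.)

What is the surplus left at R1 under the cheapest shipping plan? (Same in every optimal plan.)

Minimum-cost shipments:
  R1->Vail: 25 × 5 = 125
  R1->Waco: 50 × 8 = 400
  R2->Orem: 25 × 3 = 75
  R2->Vail: 5 × 2 = 10
  R2->Gary: 5 × 3 = 15
Total cost = 625.
R1 ships 75 of its 80, leaving 5.

5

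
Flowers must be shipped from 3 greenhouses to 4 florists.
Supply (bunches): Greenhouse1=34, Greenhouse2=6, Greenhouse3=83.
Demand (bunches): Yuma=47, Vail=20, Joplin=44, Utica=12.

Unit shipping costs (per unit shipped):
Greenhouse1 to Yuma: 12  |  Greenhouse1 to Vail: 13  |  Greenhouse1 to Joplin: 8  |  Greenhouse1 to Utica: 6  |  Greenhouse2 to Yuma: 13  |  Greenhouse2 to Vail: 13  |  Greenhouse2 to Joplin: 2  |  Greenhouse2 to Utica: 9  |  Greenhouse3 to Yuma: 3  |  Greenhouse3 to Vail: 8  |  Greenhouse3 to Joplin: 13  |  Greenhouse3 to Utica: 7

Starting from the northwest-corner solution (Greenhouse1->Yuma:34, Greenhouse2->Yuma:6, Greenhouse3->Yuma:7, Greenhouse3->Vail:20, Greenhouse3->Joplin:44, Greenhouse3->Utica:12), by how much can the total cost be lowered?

602

Current plan cost = 34·12 + 6·13 + 7·3 + 20·8 + 44·13 + 12·7 = 1323.
Optimal plan:
  Greenhouse1–Joplin: 34 × 8 = 272
  Greenhouse2–Joplin: 6 × 2 = 12
  Greenhouse3–Yuma: 47 × 3 = 141
  Greenhouse3–Vail: 20 × 8 = 160
  Greenhouse3–Joplin: 4 × 13 = 52
  Greenhouse3–Utica: 12 × 7 = 84
Optimal cost = 721.
Saving = 1323 − 721 = 602.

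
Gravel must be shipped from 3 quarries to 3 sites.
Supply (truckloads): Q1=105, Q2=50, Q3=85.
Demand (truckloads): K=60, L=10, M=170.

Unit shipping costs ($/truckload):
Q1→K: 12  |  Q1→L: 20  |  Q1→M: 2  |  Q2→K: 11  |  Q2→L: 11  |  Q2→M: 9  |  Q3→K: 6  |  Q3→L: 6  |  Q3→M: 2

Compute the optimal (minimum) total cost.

A cheapest plan:
  Q1–M: 105 × $2 = $210
  Q2–K: 50 × $11 = $550
  Q3–K: 10 × $6 = $60
  Q3–L: 10 × $6 = $60
  Q3–M: 65 × $2 = $130
Total = 210 + 550 + 60 + 60 + 130 = $1010.
(Supply check: Q1 ships 105; Q2 ships 50; Q3 ships 85.)

1010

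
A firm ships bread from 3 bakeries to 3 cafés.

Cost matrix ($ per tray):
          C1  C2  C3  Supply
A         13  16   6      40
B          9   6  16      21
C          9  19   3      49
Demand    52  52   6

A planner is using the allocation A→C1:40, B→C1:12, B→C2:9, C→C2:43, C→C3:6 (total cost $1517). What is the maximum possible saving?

Current plan cost = 40·13 + 12·9 + 9·6 + 43·19 + 6·3 = $1517.
Optimal plan:
  A–C1: 3 × $13 = $39
  A–C2: 31 × $16 = $496
  A–C3: 6 × $6 = $36
  B–C2: 21 × $6 = $126
  C–C1: 49 × $9 = $441
Optimal cost = $1138.
Saving = 1517 − 1138 = $379.

379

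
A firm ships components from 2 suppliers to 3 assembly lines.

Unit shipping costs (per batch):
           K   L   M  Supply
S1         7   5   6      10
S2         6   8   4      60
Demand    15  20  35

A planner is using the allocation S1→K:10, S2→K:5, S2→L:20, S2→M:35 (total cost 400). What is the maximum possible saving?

40

Current plan cost = 10·7 + 5·6 + 20·8 + 35·4 = 400.
Optimal plan:
  S1→L: 10 batches
  S2→K: 15 batches
  S2→L: 10 batches
  S2→M: 35 batches
Optimal cost = 360.
Saving = 400 − 360 = 40.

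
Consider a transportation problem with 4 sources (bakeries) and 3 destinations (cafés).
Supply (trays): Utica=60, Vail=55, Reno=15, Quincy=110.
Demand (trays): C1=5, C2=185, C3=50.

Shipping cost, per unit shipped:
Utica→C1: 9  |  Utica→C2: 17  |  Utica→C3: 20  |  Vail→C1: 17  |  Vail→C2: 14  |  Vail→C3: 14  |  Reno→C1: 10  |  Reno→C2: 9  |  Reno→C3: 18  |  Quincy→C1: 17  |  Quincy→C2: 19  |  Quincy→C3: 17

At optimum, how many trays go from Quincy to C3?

The minimum-cost plan:
  Utica->C1: 5 × 9 = 45
  Utica->C2: 55 × 17 = 935
  Vail->C2: 55 × 14 = 770
  Reno->C2: 15 × 9 = 135
  Quincy->C2: 60 × 19 = 1140
  Quincy->C3: 50 × 17 = 850
Total cost = 3875.
So Quincy→C3 carries 50 trays.

50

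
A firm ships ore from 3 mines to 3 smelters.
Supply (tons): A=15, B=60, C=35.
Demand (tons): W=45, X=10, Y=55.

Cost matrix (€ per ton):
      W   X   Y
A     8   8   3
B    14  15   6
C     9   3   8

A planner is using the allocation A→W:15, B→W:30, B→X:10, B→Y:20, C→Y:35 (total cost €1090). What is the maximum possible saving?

315

Current plan cost = 15·8 + 30·14 + 10·15 + 20·6 + 35·8 = €1090.
Optimal plan:
  A→W: 15 × €8 = €120
  B→W: 5 × €14 = €70
  B→Y: 55 × €6 = €330
  C→W: 25 × €9 = €225
  C→X: 10 × €3 = €30
Optimal cost = €775.
Saving = 1090 − 775 = €315.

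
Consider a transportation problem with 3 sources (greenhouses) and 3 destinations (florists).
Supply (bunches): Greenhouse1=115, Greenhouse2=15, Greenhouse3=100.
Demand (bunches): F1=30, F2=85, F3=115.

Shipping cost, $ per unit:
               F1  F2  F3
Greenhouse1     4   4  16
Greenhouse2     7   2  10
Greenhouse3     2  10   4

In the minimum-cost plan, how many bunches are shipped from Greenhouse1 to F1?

30

Solving gives:
  Greenhouse1–F1: 30 bunches
  Greenhouse1–F2: 85 bunches
  Greenhouse2–F3: 15 bunches
  Greenhouse3–F3: 100 bunches
Total cost = $1010.
So Greenhouse1→F1 carries 30 bunches.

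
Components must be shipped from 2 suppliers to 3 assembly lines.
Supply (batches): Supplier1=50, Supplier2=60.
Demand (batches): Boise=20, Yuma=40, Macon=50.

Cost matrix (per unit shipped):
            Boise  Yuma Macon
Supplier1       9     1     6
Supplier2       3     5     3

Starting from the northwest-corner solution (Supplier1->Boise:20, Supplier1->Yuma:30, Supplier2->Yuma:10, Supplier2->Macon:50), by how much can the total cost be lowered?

130

Current plan cost = 20·9 + 30·1 + 10·5 + 50·3 = 410.
Optimal plan:
  Supplier1->Yuma: 40 × 1 = 40
  Supplier1->Macon: 10 × 6 = 60
  Supplier2->Boise: 20 × 3 = 60
  Supplier2->Macon: 40 × 3 = 120
Optimal cost = 280.
Saving = 410 − 280 = 130.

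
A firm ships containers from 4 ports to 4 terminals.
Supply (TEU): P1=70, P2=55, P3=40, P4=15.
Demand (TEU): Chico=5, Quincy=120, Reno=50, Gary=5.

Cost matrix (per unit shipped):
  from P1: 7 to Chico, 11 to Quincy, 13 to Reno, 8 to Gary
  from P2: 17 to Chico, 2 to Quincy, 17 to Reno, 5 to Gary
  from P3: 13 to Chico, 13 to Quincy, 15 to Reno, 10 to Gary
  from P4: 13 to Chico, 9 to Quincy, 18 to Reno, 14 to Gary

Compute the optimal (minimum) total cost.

1600

Optimal allocation:
  P1→Chico: 5 × 7 = 35
  P1→Quincy: 50 × 11 = 550
  P1→Reno: 10 × 13 = 130
  P1→Gary: 5 × 8 = 40
  P2→Quincy: 55 × 2 = 110
  P3→Reno: 40 × 15 = 600
  P4→Quincy: 15 × 9 = 135
Total = 35 + 550 + 130 + 40 + 110 + 600 + 135 = 1600.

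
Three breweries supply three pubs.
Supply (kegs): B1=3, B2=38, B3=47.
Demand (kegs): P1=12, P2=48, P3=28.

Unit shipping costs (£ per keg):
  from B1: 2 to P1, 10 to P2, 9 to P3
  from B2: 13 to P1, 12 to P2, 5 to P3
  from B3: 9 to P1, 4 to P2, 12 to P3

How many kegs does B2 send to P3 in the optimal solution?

28

Optimal shipments:
  B1–P1: 3 × £2 = £6
  B2–P1: 9 × £13 = £117
  B2–P2: 1 × £12 = £12
  B2–P3: 28 × £5 = £140
  B3–P2: 47 × £4 = £188
Total cost = £463.
So B2→P3 carries 28 kegs.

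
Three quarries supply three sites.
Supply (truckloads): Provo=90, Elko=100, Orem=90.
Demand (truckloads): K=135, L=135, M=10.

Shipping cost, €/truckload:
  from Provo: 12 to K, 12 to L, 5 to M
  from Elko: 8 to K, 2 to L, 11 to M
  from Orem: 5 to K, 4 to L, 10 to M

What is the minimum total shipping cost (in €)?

1625

One minimum-cost allocation:
  Provo–K: 80 × €12 = €960
  Provo–M: 10 × €5 = €50
  Elko–L: 100 × €2 = €200
  Orem–K: 55 × €5 = €275
  Orem–L: 35 × €4 = €140
Total = 960 + 50 + 200 + 275 + 140 = €1625.
(Supply check: Provo ships 90; Elko ships 100; Orem ships 90.)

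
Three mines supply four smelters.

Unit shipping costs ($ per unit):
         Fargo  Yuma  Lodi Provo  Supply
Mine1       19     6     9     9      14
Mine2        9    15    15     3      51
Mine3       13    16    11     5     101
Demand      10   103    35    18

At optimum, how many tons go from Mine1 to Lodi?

0

Optimal shipments:
  Mine1–Yuma: 14 tons
  Mine2–Fargo: 10 tons
  Mine2–Yuma: 23 tons
  Mine2–Provo: 18 tons
  Mine3–Yuma: 66 tons
  Mine3–Lodi: 35 tons
Total cost = $2014.
The route Mine1→Lodi is not used.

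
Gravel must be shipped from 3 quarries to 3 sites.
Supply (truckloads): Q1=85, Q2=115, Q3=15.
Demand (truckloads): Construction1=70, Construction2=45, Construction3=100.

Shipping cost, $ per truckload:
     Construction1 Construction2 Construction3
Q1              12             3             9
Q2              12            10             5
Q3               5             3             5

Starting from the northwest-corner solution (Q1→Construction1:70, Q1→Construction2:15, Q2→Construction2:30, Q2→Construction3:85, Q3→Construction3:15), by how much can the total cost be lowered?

Current plan cost = 70·12 + 15·3 + 30·10 + 85·5 + 15·5 = $1685.
Optimal plan:
  Q1 to Construction1: 40 × $12 = $480
  Q1 to Construction2: 45 × $3 = $135
  Q2 to Construction1: 15 × $12 = $180
  Q2 to Construction3: 100 × $5 = $500
  Q3 to Construction1: 15 × $5 = $75
Optimal cost = $1370.
Saving = 1685 − 1370 = $315.

315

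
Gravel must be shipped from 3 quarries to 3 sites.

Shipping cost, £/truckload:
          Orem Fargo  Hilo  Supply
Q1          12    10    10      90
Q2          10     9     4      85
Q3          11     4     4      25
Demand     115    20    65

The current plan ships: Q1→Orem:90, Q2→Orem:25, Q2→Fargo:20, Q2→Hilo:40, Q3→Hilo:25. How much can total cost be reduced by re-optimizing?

100

Current plan cost = 90·12 + 25·10 + 20·9 + 40·4 + 25·4 = £1770.
Optimal plan:
  Q1–Orem: 90 × £12 = £1080
  Q2–Orem: 25 × £10 = £250
  Q2–Hilo: 60 × £4 = £240
  Q3–Fargo: 20 × £4 = £80
  Q3–Hilo: 5 × £4 = £20
Optimal cost = £1670.
Saving = 1770 − 1670 = £100.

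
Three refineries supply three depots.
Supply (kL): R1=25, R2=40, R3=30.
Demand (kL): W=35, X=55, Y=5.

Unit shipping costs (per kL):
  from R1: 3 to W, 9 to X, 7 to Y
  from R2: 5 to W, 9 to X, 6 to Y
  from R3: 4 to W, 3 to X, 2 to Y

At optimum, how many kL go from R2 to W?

10

The minimum-cost plan:
  R1–W: 25 × 3 = 75
  R2–W: 10 × 5 = 50
  R2–X: 25 × 9 = 225
  R2–Y: 5 × 6 = 30
  R3–X: 30 × 3 = 90
Total cost = 470.
So R2→W carries 10 kL.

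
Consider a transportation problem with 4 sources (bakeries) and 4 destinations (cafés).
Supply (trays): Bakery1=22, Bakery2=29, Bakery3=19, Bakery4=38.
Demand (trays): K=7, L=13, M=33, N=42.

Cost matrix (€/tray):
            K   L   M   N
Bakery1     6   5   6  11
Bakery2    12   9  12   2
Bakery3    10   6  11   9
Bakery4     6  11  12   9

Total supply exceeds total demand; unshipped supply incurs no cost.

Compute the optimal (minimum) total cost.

An optimal shipping plan:
  Bakery1→M: 22 × €6 = €132
  Bakery2→N: 29 × €2 = €58
  Bakery3→L: 13 × €6 = €78
  Bakery3→M: 6 × €11 = €66
  Bakery4→K: 7 × €6 = €42
  Bakery4→M: 5 × €12 = €60
  Bakery4→N: 13 × €9 = €117
Total = 132 + 58 + 78 + 66 + 42 + 60 + 117 = €553.

553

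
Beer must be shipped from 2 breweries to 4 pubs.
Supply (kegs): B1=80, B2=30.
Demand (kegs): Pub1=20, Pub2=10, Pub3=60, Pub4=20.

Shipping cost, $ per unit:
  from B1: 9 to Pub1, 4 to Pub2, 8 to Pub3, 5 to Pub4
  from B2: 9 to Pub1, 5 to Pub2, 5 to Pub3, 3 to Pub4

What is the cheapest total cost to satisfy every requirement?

710

One minimum-cost allocation:
  B1→Pub1: 20 kegs
  B1→Pub2: 10 kegs
  B1→Pub3: 30 kegs
  B1→Pub4: 20 kegs
  B2→Pub3: 30 kegs
Total cost = $710.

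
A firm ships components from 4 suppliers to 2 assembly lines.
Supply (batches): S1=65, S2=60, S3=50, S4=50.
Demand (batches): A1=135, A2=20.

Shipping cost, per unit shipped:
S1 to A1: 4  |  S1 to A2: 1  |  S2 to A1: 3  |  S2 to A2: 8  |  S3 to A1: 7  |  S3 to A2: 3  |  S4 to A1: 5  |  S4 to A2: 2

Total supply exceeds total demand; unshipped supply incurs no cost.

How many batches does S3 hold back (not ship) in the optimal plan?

50

Minimum-cost shipments:
  S1->A1: 45 batches
  S1->A2: 20 batches
  S2->A1: 60 batches
  S4->A1: 30 batches
Total cost = 530.
S3 ships 0 of its 50, leaving 50.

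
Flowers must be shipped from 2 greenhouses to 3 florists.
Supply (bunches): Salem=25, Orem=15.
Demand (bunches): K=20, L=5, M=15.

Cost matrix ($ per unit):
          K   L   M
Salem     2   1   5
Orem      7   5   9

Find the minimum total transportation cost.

Optimal allocation:
  Salem–K: 20 × $2 = $40
  Salem–L: 5 × $1 = $5
  Orem–M: 15 × $9 = $135
Total = 40 + 5 + 135 = $180.

180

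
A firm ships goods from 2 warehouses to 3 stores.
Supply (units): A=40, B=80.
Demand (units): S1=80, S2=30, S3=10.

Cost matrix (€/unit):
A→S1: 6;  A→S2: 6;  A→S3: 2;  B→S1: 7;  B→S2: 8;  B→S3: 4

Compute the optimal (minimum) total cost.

760

One minimum-cost allocation:
  A->S2: 30 × €6 = €180
  A->S3: 10 × €2 = €20
  B->S1: 80 × €7 = €560
Total = 180 + 20 + 560 = €760.
(Supply check: A ships 40; B ships 80.)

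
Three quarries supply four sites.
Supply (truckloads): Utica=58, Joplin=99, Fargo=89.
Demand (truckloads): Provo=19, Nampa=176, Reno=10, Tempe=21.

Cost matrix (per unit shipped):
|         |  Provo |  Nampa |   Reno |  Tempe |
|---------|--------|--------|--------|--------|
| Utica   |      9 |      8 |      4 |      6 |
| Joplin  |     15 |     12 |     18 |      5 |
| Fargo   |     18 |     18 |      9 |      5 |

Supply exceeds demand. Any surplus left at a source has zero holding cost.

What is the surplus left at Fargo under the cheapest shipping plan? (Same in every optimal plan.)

20

An optimal plan:
  Utica–Nampa: 58 × 8 = 464
  Joplin–Nampa: 99 × 12 = 1188
  Fargo–Provo: 19 × 18 = 342
  Fargo–Nampa: 19 × 18 = 342
  Fargo–Reno: 10 × 9 = 90
  Fargo–Tempe: 21 × 5 = 105
Total cost = 2531.
Fargo ships 69 of its 89, leaving 20.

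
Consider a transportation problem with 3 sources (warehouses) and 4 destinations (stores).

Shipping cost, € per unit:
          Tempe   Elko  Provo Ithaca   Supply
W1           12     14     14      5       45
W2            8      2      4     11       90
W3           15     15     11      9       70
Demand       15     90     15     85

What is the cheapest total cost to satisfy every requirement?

1155

A cheapest plan:
  W1 to Ithaca: 45 units
  W2 to Elko: 90 units
  W3 to Tempe: 15 units
  W3 to Provo: 15 units
  W3 to Ithaca: 40 units
Total cost = €1155.
(Supply check: W1 ships 45; W2 ships 90; W3 ships 70.)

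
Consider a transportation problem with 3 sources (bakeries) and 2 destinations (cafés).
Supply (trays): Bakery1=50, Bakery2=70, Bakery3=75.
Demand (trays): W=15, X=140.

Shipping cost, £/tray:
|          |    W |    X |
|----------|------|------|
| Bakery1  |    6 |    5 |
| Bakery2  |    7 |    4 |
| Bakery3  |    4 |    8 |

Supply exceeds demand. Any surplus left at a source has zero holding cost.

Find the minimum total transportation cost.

An optimal shipping plan:
  Bakery1 to X: 50 × £5 = £250
  Bakery2 to X: 70 × £4 = £280
  Bakery3 to W: 15 × £4 = £60
  Bakery3 to X: 20 × £8 = £160
Total = 250 + 280 + 60 + 160 = £750.
(Supply check: Bakery1 ships 50; Bakery2 ships 70; Bakery3 ships 35.)

750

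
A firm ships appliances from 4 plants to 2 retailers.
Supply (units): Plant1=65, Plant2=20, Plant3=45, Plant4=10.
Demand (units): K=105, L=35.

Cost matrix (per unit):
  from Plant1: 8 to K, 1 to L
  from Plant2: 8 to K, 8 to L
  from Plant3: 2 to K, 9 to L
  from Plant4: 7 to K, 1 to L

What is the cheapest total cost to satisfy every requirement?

595

Optimal allocation:
  Plant1->K: 30 × 8 = 240
  Plant1->L: 35 × 1 = 35
  Plant2->K: 20 × 8 = 160
  Plant3->K: 45 × 2 = 90
  Plant4->K: 10 × 7 = 70
Total = 240 + 35 + 160 + 90 + 70 = 595.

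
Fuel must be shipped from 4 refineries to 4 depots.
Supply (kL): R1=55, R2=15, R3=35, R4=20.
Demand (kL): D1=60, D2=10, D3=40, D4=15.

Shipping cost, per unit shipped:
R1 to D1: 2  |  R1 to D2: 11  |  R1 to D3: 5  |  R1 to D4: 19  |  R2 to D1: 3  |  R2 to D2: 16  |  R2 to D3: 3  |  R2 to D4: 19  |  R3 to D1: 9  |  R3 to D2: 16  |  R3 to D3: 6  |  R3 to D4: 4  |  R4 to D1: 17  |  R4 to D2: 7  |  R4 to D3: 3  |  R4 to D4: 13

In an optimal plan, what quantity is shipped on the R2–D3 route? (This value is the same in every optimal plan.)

Optimal shipments:
  R1 to D1: 55 × 2 = 110
  R2 to D1: 5 × 3 = 15
  R2 to D3: 10 × 3 = 30
  R3 to D3: 20 × 6 = 120
  R3 to D4: 15 × 4 = 60
  R4 to D2: 10 × 7 = 70
  R4 to D3: 10 × 3 = 30
Total cost = 435.
So R2→D3 carries 10 kL.

10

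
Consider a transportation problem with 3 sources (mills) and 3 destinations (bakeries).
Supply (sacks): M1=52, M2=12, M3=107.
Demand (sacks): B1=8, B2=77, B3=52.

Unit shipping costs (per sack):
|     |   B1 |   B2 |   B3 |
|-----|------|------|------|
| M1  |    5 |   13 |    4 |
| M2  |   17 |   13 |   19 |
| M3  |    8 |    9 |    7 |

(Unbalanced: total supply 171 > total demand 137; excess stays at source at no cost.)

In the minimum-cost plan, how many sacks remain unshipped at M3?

Minimum-cost shipments:
  M1→B3: 52 × 4 = 208
  M3→B1: 8 × 8 = 64
  M3→B2: 77 × 9 = 693
Total cost = 965.
M3 ships 85 of its 107, leaving 22.

22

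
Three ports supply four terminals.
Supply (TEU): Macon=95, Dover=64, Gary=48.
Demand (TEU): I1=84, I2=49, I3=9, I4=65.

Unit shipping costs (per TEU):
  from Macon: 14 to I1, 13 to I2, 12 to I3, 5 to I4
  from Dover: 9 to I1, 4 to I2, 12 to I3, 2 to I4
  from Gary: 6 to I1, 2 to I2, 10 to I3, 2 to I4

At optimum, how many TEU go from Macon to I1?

21

Solving gives:
  Macon→I1: 21 × 14 = 294
  Macon→I3: 9 × 12 = 108
  Macon→I4: 65 × 5 = 325
  Dover→I1: 15 × 9 = 135
  Dover→I2: 49 × 4 = 196
  Gary→I1: 48 × 6 = 288
Total cost = 1346.
So Macon→I1 carries 21 TEU.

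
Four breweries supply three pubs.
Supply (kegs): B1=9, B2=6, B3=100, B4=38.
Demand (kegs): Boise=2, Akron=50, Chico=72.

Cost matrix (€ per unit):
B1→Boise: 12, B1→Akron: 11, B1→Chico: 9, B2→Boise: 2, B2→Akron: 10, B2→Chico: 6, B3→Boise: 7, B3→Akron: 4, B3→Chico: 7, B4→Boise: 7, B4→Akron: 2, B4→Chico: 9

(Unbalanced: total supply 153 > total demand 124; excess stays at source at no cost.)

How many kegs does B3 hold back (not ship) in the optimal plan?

20

Minimum-cost shipments:
  B2->Boise: 2 × €2 = €4
  B2->Chico: 4 × €6 = €24
  B3->Akron: 12 × €4 = €48
  B3->Chico: 68 × €7 = €476
  B4->Akron: 38 × €2 = €76
Total cost = €628.
B3 ships 80 of its 100, leaving 20.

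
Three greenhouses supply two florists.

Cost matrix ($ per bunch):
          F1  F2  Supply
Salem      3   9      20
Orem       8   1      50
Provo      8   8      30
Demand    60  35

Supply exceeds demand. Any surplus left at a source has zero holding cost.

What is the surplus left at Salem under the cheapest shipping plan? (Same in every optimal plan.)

0

Minimum-cost shipments:
  Salem->F1: 20 × $3 = $60
  Orem->F1: 10 × $8 = $80
  Orem->F2: 35 × $1 = $35
  Provo->F1: 30 × $8 = $240
Total cost = $415.
Salem ships 20 of its 20, leaving 0.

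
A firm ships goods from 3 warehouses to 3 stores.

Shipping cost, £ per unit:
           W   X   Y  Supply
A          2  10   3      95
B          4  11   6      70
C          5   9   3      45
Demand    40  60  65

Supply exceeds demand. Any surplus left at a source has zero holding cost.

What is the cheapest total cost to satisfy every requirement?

A cheapest plan:
  A->W: 40 × £2 = £80
  A->Y: 55 × £3 = £165
  B->X: 25 × £11 = £275
  C->X: 35 × £9 = £315
  C->Y: 10 × £3 = £30
Total = 80 + 165 + 275 + 315 + 30 = £865.

865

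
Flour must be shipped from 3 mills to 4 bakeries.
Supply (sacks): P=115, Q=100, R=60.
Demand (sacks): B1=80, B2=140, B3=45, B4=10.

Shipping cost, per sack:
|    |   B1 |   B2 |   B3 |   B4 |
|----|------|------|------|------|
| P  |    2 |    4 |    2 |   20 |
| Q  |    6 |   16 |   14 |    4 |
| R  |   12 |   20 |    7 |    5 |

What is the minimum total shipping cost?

1725

A cheapest plan:
  P→B2: 115 × 4 = 460
  Q→B1: 80 × 6 = 480
  Q→B2: 20 × 16 = 320
  R→B2: 5 × 20 = 100
  R→B3: 45 × 7 = 315
  R→B4: 10 × 5 = 50
Total = 460 + 480 + 320 + 100 + 315 + 50 = 1725.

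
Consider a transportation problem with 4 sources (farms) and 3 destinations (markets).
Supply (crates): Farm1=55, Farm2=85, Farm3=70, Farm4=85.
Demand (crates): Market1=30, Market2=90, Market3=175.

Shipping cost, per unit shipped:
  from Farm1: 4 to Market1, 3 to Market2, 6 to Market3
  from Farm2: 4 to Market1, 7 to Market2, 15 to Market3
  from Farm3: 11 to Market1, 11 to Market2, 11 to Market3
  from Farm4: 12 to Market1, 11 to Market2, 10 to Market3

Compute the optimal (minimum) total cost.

2350

Optimal allocation:
  Farm1→Market2: 35 × 3 = 105
  Farm1→Market3: 20 × 6 = 120
  Farm2→Market1: 30 × 4 = 120
  Farm2→Market2: 55 × 7 = 385
  Farm3→Market3: 70 × 11 = 770
  Farm4→Market3: 85 × 10 = 850
Total = 105 + 120 + 120 + 385 + 770 + 850 = 2350.
(Supply check: Farm1 ships 55; Farm2 ships 85; Farm3 ships 70; Farm4 ships 85.)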